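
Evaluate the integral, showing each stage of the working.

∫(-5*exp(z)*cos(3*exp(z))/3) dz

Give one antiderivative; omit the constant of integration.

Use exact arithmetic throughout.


Step 1. Substitute u = exp(z), turning ∫(-5*exp(z)*cos(3*exp(z))/3) dz into ∫(-5*cos(3*u)/3) du: now ∫(-5*cos(3*u)/3) du.
Step 2. Evaluate the standard form: now -5*sin(3*u)/9.
Step 3. Substitute back u = exp(z): now -5*sin(3*exp(z))/9.
Answer: -5*sin(3*exp(z))/9.


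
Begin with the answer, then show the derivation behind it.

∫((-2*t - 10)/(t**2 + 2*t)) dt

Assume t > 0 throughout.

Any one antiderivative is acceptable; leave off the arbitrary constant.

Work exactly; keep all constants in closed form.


The answer is -5*log(t) + 3*log(t + 2).
Step 1. Decompose ∫((-2*t - 10)/(t**2 + 2*t)) dt by partial fractions, (-2*t - 10)/(t**2 + 2*t) = 3/(t + 2) - 5/t: now ∫(-5/t) dt + ∫(3/(t + 2)) dt.
Step 2. Evaluate the standard form [assuming t > -2]: now 3*log(t + 2) + ∫(-5/t) dt.
Step 3. Evaluate the standard form [assuming t > 0]: now -5*log(t) + 3*log(t + 2).
Answer: -5*log(t) + 3*log(t + 2).


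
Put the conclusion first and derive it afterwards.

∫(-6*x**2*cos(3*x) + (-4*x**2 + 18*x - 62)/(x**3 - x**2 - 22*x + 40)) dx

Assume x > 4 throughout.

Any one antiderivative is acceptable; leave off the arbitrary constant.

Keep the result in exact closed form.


The answer is -2*x**2*sin(3*x) - 4*x*cos(3*x)/3 - 3*log(x - 4) + 3*log(x - 2) - 4*log(x + 5) + 4*sin(3*x)/9.
Step 1. Rewrite: now ∫(-6*x**2*cos(3*x)) dx + ∫((-4*x**2 + 18*x - 62)/(x**3 - x**2 - 22*x + 40)) dx.
Step 2. Integrate ∫(-6*x**2*cos(3*x)) dx by parts with u = x**2, dv = (-6*cos(3*x)) dx, so v = -2*sin(3*x): now -2*x**2*sin(3*x) + ∫(4*x*sin(3*x)) dx + ∫((-4*x**2 + 18*x - 62)/(x**3 - x**2 - 22*x + 40)) dx.
Step 3. Integrate ∫(4*x*sin(3*x)) dx by parts with u = x, dv = (4*sin(3*x)) dx, so v = -4*cos(3*x)/3: now -2*x**2*sin(3*x) - 4*x*cos(3*x)/3 + ∫((-4*x**2 + 18*x - 62)/(x**3 - x**2 - 22*x + 40)) dx + ∫(4*cos(3*x)/3) dx.
Step 4. Evaluate the standard form: now -2*x**2*sin(3*x) - 4*x*cos(3*x)/3 + 4*sin(3*x)/9 + ∫((-4*x**2 + 18*x - 62)/(x**3 - x**2 - 22*x + 40)) dx.
Step 5. Decompose ∫((-4*x**2 + 18*x - 62)/(x**3 - x**2 - 22*x + 40)) dx by partial fractions, (-4*x**2 + 18*x - 62)/(x**3 - x**2 - 22*x + 40) = -4/(x + 5) + 3/(x - 2) - 3/(x - 4): now -2*x**2*sin(3*x) - 4*x*cos(3*x)/3 + 4*sin(3*x)/9 + ∫(-3/(x - 4)) dx + ∫(3/(x - 2)) dx + ∫(-4/(x + 5)) dx.
Step 6. Evaluate the standard form [assuming x > 4]: now -2*x**2*sin(3*x) - 4*x*cos(3*x)/3 - 3*log(x - 4) + 4*sin(3*x)/9 + ∫(3/(x - 2)) dx + ∫(-4/(x + 5)) dx.
Step 7. Evaluate the standard form [assuming x > -5]: now -2*x**2*sin(3*x) - 4*x*cos(3*x)/3 - 3*log(x - 4) - 4*log(x + 5) + 4*sin(3*x)/9 + ∫(3/(x - 2)) dx.
Step 8. Evaluate the standard form [assuming x > 2]: now -2*x**2*sin(3*x) - 4*x*cos(3*x)/3 - 3*log(x - 4) + 3*log(x - 2) - 4*log(x + 5) + 4*sin(3*x)/9.
Answer: -2*x**2*sin(3*x) - 4*x*cos(3*x)/3 - 3*log(x - 4) + 3*log(x - 2) - 4*log(x + 5) + 4*sin(3*x)/9.


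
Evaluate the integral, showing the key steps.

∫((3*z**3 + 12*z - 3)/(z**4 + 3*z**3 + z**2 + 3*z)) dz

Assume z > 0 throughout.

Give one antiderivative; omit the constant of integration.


Step 1. Decompose ∫((3*z**3 + 12*z - 3)/(z**4 + 3*z**3 + z**2 + 3*z)) dz by partial fractions, (3*z**3 + 12*z - 3)/(z**4 + 3*z**3 + z**2 + 3*z) = 3/(z**2 + 1) + 4/(z + 3) - 1/z: now ∫(-1/z) dz + ∫(4/(z + 3)) dz + ∫(3/(z**2 + 1)) dz.
Step 2. Evaluate the standard form [assuming z > 0]: now -log(z) + ∫(4/(z + 3)) dz + ∫(3/(z**2 + 1)) dz.
Step 3. Evaluate the standard form [assuming z > -3]: now -log(z) + 4*log(z + 3) + ∫(3/(z**2 + 1)) dz.
Step 4. Evaluate the standard form: now -log(z) + 4*log(z + 3) + 3*atan(z).
Answer: -log(z) + 4*log(z + 3) + 3*atan(z).


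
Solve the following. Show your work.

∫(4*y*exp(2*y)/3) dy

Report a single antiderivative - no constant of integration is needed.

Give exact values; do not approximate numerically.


Step 1. Integrate ∫(4*y*exp(2*y)/3) dy by parts with u = y, dv = (4*exp(2*y)/3) dy, so v = 2*exp(2*y)/3: now 2*y*exp(2*y)/3 + ∫(-2*exp(2*y)/3) dy.
Step 2. Evaluate the standard form: now 2*y*exp(2*y)/3 - exp(2*y)/3.
Answer: 2*y*exp(2*y)/3 - exp(2*y)/3.


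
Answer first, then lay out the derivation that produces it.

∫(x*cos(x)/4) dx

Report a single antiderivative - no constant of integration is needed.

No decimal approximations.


The answer is x*sin(x)/4 + cos(x)/4.
Step 1. Integrate ∫(x*cos(x)/4) dx by parts with u = x, dv = (cos(x)/4) dx, so v = sin(x)/4: now x*sin(x)/4 + ∫(-sin(x)/4) dx.
Step 2. Evaluate the standard form: now x*sin(x)/4 + cos(x)/4.
Answer: x*sin(x)/4 + cos(x)/4.


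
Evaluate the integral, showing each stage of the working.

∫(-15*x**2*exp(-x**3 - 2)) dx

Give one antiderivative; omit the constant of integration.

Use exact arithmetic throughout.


Step 1. Substitute u = x**3 + 2, turning ∫(-15*x**2*exp(-x**3 - 2)) dx into ∫(-5*exp(-u)) du: now ∫(-5*exp(-u)) du.
Step 2. Evaluate the standard form: now 5*exp(-u).
Step 3. Substitute back u = x**3 + 2: now 5*exp(-x**3 - 2).
Answer: 5*exp(-x**3 - 2).


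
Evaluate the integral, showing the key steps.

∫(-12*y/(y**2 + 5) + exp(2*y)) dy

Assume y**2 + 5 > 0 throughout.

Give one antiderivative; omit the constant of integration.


Step 1. Rewrite: now ∫(-12*y/(y**2 + 5)) dy + ∫(exp(2*y)) dy.
Step 2. Evaluate the standard form: now exp(2*y)/2 + ∫(-12*y/(y**2 + 5)) dy.
Step 3. Substitute u = y**2 + 5, turning ∫(-12*y/(y**2 + 5)) dy into ∫(-6/u) du: now exp(2*y)/2 + ∫(-6/u) du.
Step 4. Evaluate the standard form [assuming u > 0]: now exp(2*y)/2 - 6*log(u).
Step 5. Substitute back u = y**2 + 5: now exp(2*y)/2 - 6*log(y**2 + 5).
Answer: exp(2*y)/2 - 6*log(y**2 + 5).


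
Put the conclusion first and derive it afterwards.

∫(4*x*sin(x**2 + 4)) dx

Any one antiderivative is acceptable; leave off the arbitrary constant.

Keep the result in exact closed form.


The answer is -2*cos(x**2 + 4).
Step 1. Substitute u = x**2 + 4, turning ∫(4*x*sin(x**2 + 4)) dx into ∫(2*sin(u)) du: now ∫(2*sin(u)) du.
Step 2. Evaluate the standard form: now -2*cos(u).
Step 3. Substitute back u = x**2 + 4: now -2*cos(x**2 + 4).
Answer: -2*cos(x**2 + 4).


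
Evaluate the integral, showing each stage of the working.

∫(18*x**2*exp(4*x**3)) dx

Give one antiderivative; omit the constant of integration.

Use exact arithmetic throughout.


Step 1. Substitute u = x**3, turning ∫(18*x**2*exp(4*x**3)) dx into ∫(6*exp(4*u)) du: now ∫(6*exp(4*u)) du.
Step 2. Evaluate the standard form: now 3*exp(4*u)/2.
Step 3. Substitute back u = x**3: now 3*exp(4*x**3)/2.
Answer: 3*exp(4*x**3)/2.


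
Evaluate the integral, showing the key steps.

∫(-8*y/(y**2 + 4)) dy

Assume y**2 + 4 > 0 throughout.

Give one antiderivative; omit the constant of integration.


Step 1. Substitute u = y**2 + 4, turning ∫(-8*y/(y**2 + 4)) dy into ∫(-4/u) du: now ∫(-4/u) du.
Step 2. Evaluate the standard form [assuming u > 0]: now -4*log(u).
Step 3. Substitute back u = y**2 + 4: now -4*log(y**2 + 4).
Answer: -4*log(y**2 + 4).


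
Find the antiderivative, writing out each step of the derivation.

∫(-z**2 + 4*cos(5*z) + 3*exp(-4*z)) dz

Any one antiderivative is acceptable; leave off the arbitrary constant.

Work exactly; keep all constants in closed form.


Step 1. Rewrite: now ∫(-z**2) dz + ∫(3*exp(-4*z)) dz + ∫(4*cos(5*z)) dz.
Step 2. Evaluate the standard form: now -z**3/3 + ∫(3*exp(-4*z)) dz + ∫(4*cos(5*z)) dz.
Step 3. Evaluate the standard form: now -z**3/3 + ∫(4*cos(5*z)) dz - 3*exp(-4*z)/4.
Step 4. Evaluate the standard form: now -z**3/3 + 4*sin(5*z)/5 - 3*exp(-4*z)/4.
Answer: -z**3/3 + 4*sin(5*z)/5 - 3*exp(-4*z)/4.


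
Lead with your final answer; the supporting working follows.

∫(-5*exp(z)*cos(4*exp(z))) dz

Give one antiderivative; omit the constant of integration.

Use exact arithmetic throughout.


The answer is -5*sin(4*exp(z))/4.
Step 1. Substitute u = exp(z), turning ∫(-5*exp(z)*cos(4*exp(z))) dz into ∫(-5*cos(4*u)) du: now ∫(-5*cos(4*u)) du.
Step 2. Evaluate the standard form: now -5*sin(4*u)/4.
Step 3. Substitute back u = exp(z): now -5*sin(4*exp(z))/4.
Answer: -5*sin(4*exp(z))/4.


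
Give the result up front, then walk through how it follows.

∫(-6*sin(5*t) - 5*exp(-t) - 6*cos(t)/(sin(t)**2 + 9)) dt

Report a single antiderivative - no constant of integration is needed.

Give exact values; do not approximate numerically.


The answer is 6*cos(5*t)/5 - 2*atan(sin(t)/3) + 5*exp(-t).
Step 1. Rewrite: now ∫(-6*cos(t)/(sin(t)**2 + 9)) dt + ∫(-5*exp(-t)) dt + ∫(-6*sin(5*t)) dt.
Step 2. Evaluate the standard form: now ∫(-6*cos(t)/(sin(t)**2 + 9)) dt + ∫(-6*sin(5*t)) dt + 5*exp(-t).
Step 3. Evaluate the standard form: now 6*cos(5*t)/5 + ∫(-6*cos(t)/(sin(t)**2 + 9)) dt + 5*exp(-t).
Step 4. Substitute u = sin(t), turning ∫(-6*cos(t)/(sin(t)**2 + 9)) dt into ∫(-6/(u**2 + 9)) du: now 6*cos(5*t)/5 + ∫(-6/(u**2 + 9)) du + 5*exp(-t).
Step 5. Evaluate the standard form: now 6*cos(5*t)/5 - 2*atan(u/3) + 5*exp(-t).
Step 6. Substitute back u = sin(t): now 6*cos(5*t)/5 - 2*atan(sin(t)/3) + 5*exp(-t).
Answer: 6*cos(5*t)/5 - 2*atan(sin(t)/3) + 5*exp(-t).


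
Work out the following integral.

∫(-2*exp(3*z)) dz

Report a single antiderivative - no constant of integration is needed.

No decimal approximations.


Answer: -2*exp(3*z)/3.


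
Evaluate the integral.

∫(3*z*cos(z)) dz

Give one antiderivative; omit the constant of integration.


Answer: 3*z*sin(z) + 3*cos(z).


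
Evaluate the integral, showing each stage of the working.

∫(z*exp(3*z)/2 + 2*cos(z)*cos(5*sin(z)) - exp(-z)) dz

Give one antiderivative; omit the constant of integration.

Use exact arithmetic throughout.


Step 1. Rewrite: now ∫(z*exp(3*z)/2) dz + ∫(2*cos(z)*cos(5*sin(z))) dz + ∫(-exp(-z)) dz.
Step 2. Evaluate the standard form: now ∫(z*exp(3*z)/2) dz + ∫(2*cos(z)*cos(5*sin(z))) dz + exp(-z).
Step 3. Integrate ∫(z*exp(3*z)/2) dz by parts with u = z, dv = (exp(3*z)/2) dz, so v = exp(3*z)/6: now z*exp(3*z)/6 + ∫(2*cos(z)*cos(5*sin(z))) dz + ∫(-exp(3*z)/6) dz + exp(-z).
Step 4. Evaluate the standard form: now z*exp(3*z)/6 - exp(3*z)/18 + ∫(2*cos(z)*cos(5*sin(z))) dz + exp(-z).
Step 5. Substitute u = sin(z), turning ∫(2*cos(z)*cos(5*sin(z))) dz into ∫(2*cos(5*u)) du: now z*exp(3*z)/6 - exp(3*z)/18 + ∫(2*cos(5*u)) du + exp(-z).
Step 6. Evaluate the standard form: now z*exp(3*z)/6 - exp(3*z)/18 + 2*sin(5*u)/5 + exp(-z).
Step 7. Substitute back u = sin(z): now z*exp(3*z)/6 - exp(3*z)/18 + 2*sin(5*sin(z))/5 + exp(-z).
Answer: z*exp(3*z)/6 - exp(3*z)/18 + 2*sin(5*sin(z))/5 + exp(-z).


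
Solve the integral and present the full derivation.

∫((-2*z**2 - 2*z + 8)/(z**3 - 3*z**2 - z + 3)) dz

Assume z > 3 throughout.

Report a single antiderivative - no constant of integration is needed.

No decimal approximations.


Step 1. Decompose ∫((-2*z**2 - 2*z + 8)/(z**3 - 3*z**2 - z + 3)) dz by partial fractions, (-2*z**2 - 2*z + 8)/(z**3 - 3*z**2 - z + 3) = 1/(z + 1) - 1/(z - 1) - 2/(z - 3): now ∫(-2/(z - 3)) dz + ∫(-1/(z - 1)) dz + ∫(1/(z + 1)) dz.
Step 2. Evaluate the standard form [assuming z > 1]: now -log(z - 1) + ∫(-2/(z - 3)) dz + ∫(1/(z + 1)) dz.
Step 3. Evaluate the standard form [assuming z > -1]: now -log(z - 1) + log(z + 1) + ∫(-2/(z - 3)) dz.
Step 4. Evaluate the standard form [assuming z > 3]: now -2*log(z - 3) - log(z - 1) + log(z + 1).
Answer: -2*log(z - 3) - log(z - 1) + log(z + 1).


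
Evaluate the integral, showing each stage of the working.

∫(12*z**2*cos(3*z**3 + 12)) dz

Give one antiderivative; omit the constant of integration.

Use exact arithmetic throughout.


Step 1. Substitute u = z**3 + 4, turning ∫(12*z**2*cos(3*z**3 + 12)) dz into ∫(4*cos(3*u)) du: now ∫(4*cos(3*u)) du.
Step 2. Evaluate the standard form: now 4*sin(3*u)/3.
Step 3. Substitute back u = z**3 + 4: now 4*sin(3*z**3 + 12)/3.
Answer: 4*sin(3*z**3 + 12)/3.


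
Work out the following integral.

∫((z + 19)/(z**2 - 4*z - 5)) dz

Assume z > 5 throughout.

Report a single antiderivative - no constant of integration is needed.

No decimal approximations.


Answer: 4*log(z - 5) - 3*log(z + 1).


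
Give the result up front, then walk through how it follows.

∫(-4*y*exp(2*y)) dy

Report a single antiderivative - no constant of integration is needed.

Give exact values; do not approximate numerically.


The answer is -2*y*exp(2*y) + exp(2*y).
Step 1. Integrate ∫(-4*y*exp(2*y)) dy by parts with u = y, dv = (-4*exp(2*y)) dy, so v = -2*exp(2*y): now -2*y*exp(2*y) + ∫(2*exp(2*y)) dy.
Step 2. Evaluate the standard form: now -2*y*exp(2*y) + exp(2*y).
Answer: -2*y*exp(2*y) + exp(2*y).


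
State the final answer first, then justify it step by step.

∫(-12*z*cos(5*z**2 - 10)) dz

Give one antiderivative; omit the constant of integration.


The answer is -6*sin(5*z**2 - 10)/5.
Step 1. Substitute u = z**2 - 2, turning ∫(-12*z*cos(5*z**2 - 10)) dz into ∫(-6*cos(5*u)) du: now ∫(-6*cos(5*u)) du.
Step 2. Evaluate the standard form: now -6*sin(5*u)/5.
Step 3. Substitute back u = z**2 - 2: now -6*sin(5*z**2 - 10)/5.
Answer: -6*sin(5*z**2 - 10)/5.


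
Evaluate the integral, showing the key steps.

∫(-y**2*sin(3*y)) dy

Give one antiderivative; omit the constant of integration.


Step 1. Integrate ∫(-y**2*sin(3*y)) dy by parts with u = y**2, dv = (-sin(3*y)) dy, so v = cos(3*y)/3: now y**2*cos(3*y)/3 + ∫(-2*y*cos(3*y)/3) dy.
Step 2. Integrate ∫(-2*y*cos(3*y)/3) dy by parts with u = y, dv = (-2*cos(3*y)/3) dy, so v = -2*sin(3*y)/9: now y**2*cos(3*y)/3 - 2*y*sin(3*y)/9 + ∫(2*sin(3*y)/9) dy.
Step 3. Evaluate the standard form: now y**2*cos(3*y)/3 - 2*y*sin(3*y)/9 - 2*cos(3*y)/27.
Answer: y**2*cos(3*y)/3 - 2*y*sin(3*y)/9 - 2*cos(3*y)/27.


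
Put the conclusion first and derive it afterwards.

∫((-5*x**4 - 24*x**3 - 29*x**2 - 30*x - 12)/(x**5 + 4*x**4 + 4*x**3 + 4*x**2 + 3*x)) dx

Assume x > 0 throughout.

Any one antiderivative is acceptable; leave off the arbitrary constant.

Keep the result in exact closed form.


The answer is -4*log(x) - 2*log(x + 1) + log(x + 3) - 3*atan(x).
Step 1. Decompose ∫((-5*x**4 - 24*x**3 - 29*x**2 - 30*x - 12)/(x**5 + 4*x**4 + 4*x**3 + 4*x**2 + 3*x)) dx by partial fractions, (-5*x**4 - 24*x**3 - 29*x**2 - 30*x - 12)/(x**5 + 4*x**4 + 4*x**3 + 4*x**2 + 3*x) = -3/(x**2 + 1) + 1/(x + 3) - 2/(x + 1) - 4/x: now ∫(-4/x) dx + ∫(-2/(x + 1)) dx + ∫(1/(x + 3)) dx + ∫(-3/(x**2 + 1)) dx.
Step 2. Evaluate the standard form [assuming x > -3]: now log(x + 3) + ∫(-4/x) dx + ∫(-2/(x + 1)) dx + ∫(-3/(x**2 + 1)) dx.
Step 3. Evaluate the standard form [assuming x > 0]: now -4*log(x) + log(x + 3) + ∫(-2/(x + 1)) dx + ∫(-3/(x**2 + 1)) dx.
Step 4. Evaluate the standard form [assuming x > -1]: now -4*log(x) - 2*log(x + 1) + log(x + 3) + ∫(-3/(x**2 + 1)) dx.
Step 5. Evaluate the standard form: now -4*log(x) - 2*log(x + 1) + log(x + 3) - 3*atan(x).
Answer: -4*log(x) - 2*log(x + 1) + log(x + 3) - 3*atan(x).


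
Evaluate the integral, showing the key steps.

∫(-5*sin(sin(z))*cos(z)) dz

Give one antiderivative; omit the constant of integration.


Step 1. Substitute u = sin(z), turning ∫(-5*sin(sin(z))*cos(z)) dz into ∫(-5*sin(u)) du: now ∫(-5*sin(u)) du.
Step 2. Evaluate the standard form: now 5*cos(u).
Step 3. Substitute back u = sin(z): now 5*cos(sin(z)).
Answer: 5*cos(sin(z)).


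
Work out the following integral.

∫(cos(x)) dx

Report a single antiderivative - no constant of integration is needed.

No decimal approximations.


Answer: sin(x).


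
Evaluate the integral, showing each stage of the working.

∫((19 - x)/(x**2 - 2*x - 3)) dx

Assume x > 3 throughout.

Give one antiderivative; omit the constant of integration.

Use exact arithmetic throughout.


Step 1. Decompose ∫((19 - x)/(x**2 - 2*x - 3)) dx by partial fractions, (19 - x)/(x**2 - 2*x - 3) = -5/(x + 1) + 4/(x - 3): now ∫(4/(x - 3)) dx + ∫(-5/(x + 1)) dx.
Step 2. Evaluate the standard form [assuming x > -1]: now -5*log(x + 1) + ∫(4/(x - 3)) dx.
Step 3. Evaluate the standard form [assuming x > 3]: now 4*log(x - 3) - 5*log(x + 1).
Answer: 4*log(x - 3) - 5*log(x + 1).


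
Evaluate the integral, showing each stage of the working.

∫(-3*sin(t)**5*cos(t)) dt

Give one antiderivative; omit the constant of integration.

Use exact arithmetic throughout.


Step 1. Substitute u = sin(t), turning ∫(-3*sin(t)**5*cos(t)) dt into ∫(-3*u**5) du: now ∫(-3*u**5) du.
Step 2. Evaluate the standard form: now -u**6/2.
Step 3. Substitute back u = sin(t): now -sin(t)**6/2.
Answer: -sin(t)**6/2.


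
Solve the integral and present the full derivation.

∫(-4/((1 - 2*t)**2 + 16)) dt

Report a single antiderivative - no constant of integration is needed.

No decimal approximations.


Step 1. Substitute u = 1 - 2*t, turning ∫(-4/((1 - 2*t)**2 + 16)) dt into ∫(2/(u**2 + 16)) du: now ∫(2/(u**2 + 16)) du.
Step 2. Evaluate the standard form: now atan(u/4)/2.
Step 3. Substitute back u = 1 - 2*t: now -atan(t/2 - 1/4)/2.
Answer: -atan(t/2 - 1/4)/2.


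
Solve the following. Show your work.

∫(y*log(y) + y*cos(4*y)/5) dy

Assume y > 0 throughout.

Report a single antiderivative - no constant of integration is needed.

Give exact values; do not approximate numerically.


Step 1. Rewrite: now ∫(y*log(y)) dy + ∫(y*cos(4*y)/5) dy.
Step 2. Integrate ∫(y*log(y)) dy by parts with u = log(y), dv = (y) dy, so v = y**2/2 [assuming y > 0]: now y**2*log(y)/2 + ∫(-y/2) dy + ∫(y*cos(4*y)/5) dy.
Step 3. Evaluate the standard form: now y**2*log(y)/2 - y**2/4 + ∫(y*cos(4*y)/5) dy.
Step 4. Integrate ∫(y*cos(4*y)/5) dy by parts with u = y, dv = (cos(4*y)/5) dy, so v = sin(4*y)/20: now y**2*log(y)/2 - y**2/4 + y*sin(4*y)/20 + ∫(-sin(4*y)/20) dy.
Step 5. Evaluate the standard form: now y**2*log(y)/2 - y**2/4 + y*sin(4*y)/20 + cos(4*y)/80.
Answer: y**2*log(y)/2 - y**2/4 + y*sin(4*y)/20 + cos(4*y)/80.


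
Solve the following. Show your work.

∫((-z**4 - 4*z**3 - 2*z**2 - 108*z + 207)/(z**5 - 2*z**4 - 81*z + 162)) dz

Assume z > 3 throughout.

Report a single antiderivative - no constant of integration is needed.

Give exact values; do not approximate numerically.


Step 1. Decompose ∫((-z**4 - 4*z**3 - 2*z**2 - 108*z + 207)/(z**5 - 2*z**4 - 81*z + 162)) dz by partial fractions, (-z**4 - 4*z**3 - 2*z**2 - 108*z + 207)/(z**5 - 2*z**4 - 81*z + 162) = 4/(z**2 + 9) + 1/(z + 3) + 1/(z - 2) - 3/(z - 3): now ∫(-3/(z - 3)) dz + ∫(1/(z - 2)) dz + ∫(1/(z + 3)) dz + ∫(4/(z**2 + 9)) dz.
Step 2. Evaluate the standard form [assuming z > -3]: now log(z + 3) + ∫(-3/(z - 3)) dz + ∫(1/(z - 2)) dz + ∫(4/(z**2 + 9)) dz.
Step 3. Evaluate the standard form [assuming z > 2]: now log(z - 2) + log(z + 3) + ∫(-3/(z - 3)) dz + ∫(4/(z**2 + 9)) dz.
Step 4. Evaluate the standard form [assuming z > 3]: now -3*log(z - 3) + log(z - 2) + log(z + 3) + ∫(4/(z**2 + 9)) dz.
Step 5. Evaluate the standard form: now -3*log(z - 3) + log(z - 2) + log(z + 3) + 4*atan(z/3)/3.
Answer: -3*log(z - 3) + log(z - 2) + log(z + 3) + 4*atan(z/3)/3.


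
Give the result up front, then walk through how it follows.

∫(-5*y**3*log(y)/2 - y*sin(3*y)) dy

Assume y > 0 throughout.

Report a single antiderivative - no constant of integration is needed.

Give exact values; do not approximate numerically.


The answer is -5*y**4*log(y)/8 + 5*y**4/32 + y*cos(3*y)/3 - sin(3*y)/9.
Step 1. Rewrite: now ∫(-y*sin(3*y)) dy + ∫(-5*y**3*log(y)/2) dy.
Step 2. Integrate ∫(-5*y**3*log(y)/2) dy by parts with u = log(y), dv = (-5*y**3/2) dy, so v = -5*y**4/8 [assuming y > 0]: now -5*y**4*log(y)/8 + ∫(5*y**3/8) dy + ∫(-y*sin(3*y)) dy.
Step 3. Evaluate the standard form: now -5*y**4*log(y)/8 + 5*y**4/32 + ∫(-y*sin(3*y)) dy.
Step 4. Integrate ∫(-y*sin(3*y)) dy by parts with u = y, dv = (-sin(3*y)) dy, so v = cos(3*y)/3: now -5*y**4*log(y)/8 + 5*y**4/32 + y*cos(3*y)/3 + ∫(-cos(3*y)/3) dy.
Step 5. Evaluate the standard form: now -5*y**4*log(y)/8 + 5*y**4/32 + y*cos(3*y)/3 - sin(3*y)/9.
Answer: -5*y**4*log(y)/8 + 5*y**4/32 + y*cos(3*y)/3 - sin(3*y)/9.


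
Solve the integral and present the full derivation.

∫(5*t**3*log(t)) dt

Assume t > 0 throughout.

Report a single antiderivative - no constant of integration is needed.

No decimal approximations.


Step 1. Integrate ∫(5*t**3*log(t)) dt by parts with u = log(t), dv = (5*t**3) dt, so v = 5*t**4/4 [assuming t > 0]: now 5*t**4*log(t)/4 + ∫(-5*t**3/4) dt.
Step 2. Evaluate the standard form: now 5*t**4*log(t)/4 - 5*t**4/16.
Answer: 5*t**4*log(t)/4 - 5*t**4/16.


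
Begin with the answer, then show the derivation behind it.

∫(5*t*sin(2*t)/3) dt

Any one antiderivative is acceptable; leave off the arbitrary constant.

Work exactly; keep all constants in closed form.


The answer is -5*t*cos(2*t)/6 + 5*sin(2*t)/12.
Step 1. Integrate ∫(5*t*sin(2*t)/3) dt by parts with u = t, dv = (5*sin(2*t)/3) dt, so v = -5*cos(2*t)/6: now -5*t*cos(2*t)/6 + ∫(5*cos(2*t)/6) dt.
Step 2. Evaluate the standard form: now -5*t*cos(2*t)/6 + 5*sin(2*t)/12.
Answer: -5*t*cos(2*t)/6 + 5*sin(2*t)/12.


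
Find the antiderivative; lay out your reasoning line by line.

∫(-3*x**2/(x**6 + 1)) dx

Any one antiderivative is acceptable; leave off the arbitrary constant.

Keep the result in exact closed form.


Step 1. Substitute u = x**3, turning ∫(-3*x**2/(x**6 + 1)) dx into ∫(-1/(u**2 + 1)) du: now ∫(-1/(u**2 + 1)) du.
Step 2. Evaluate the standard form: now -atan(u).
Step 3. Substitute back u = x**3: now -atan(x**3).
Answer: -atan(x**3).


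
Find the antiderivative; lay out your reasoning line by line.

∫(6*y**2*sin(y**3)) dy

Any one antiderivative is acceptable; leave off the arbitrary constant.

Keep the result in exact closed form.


Step 1. Substitute u = y**3, turning ∫(6*y**2*sin(y**3)) dy into ∫(2*sin(u)) du: now ∫(2*sin(u)) du.
Step 2. Evaluate the standard form: now -2*cos(u).
Step 3. Substitute back u = y**3: now -2*cos(y**3).
Answer: -2*cos(y**3).


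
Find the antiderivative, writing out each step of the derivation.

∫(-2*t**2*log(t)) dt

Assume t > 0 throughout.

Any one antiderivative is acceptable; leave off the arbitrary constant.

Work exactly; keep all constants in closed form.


Step 1. Integrate ∫(-2*t**2*log(t)) dt by parts with u = log(t), dv = (-2*t**2) dt, so v = -2*t**3/3 [assuming t > 0]: now -2*t**3*log(t)/3 + ∫(2*t**2/3) dt.
Step 2. Evaluate the standard form: now -2*t**3*log(t)/3 + 2*t**3/9.
Answer: -2*t**3*log(t)/3 + 2*t**3/9.


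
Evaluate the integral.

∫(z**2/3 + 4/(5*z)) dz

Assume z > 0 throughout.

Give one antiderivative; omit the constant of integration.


Answer: z**3/9 + 4*log(z)/5.


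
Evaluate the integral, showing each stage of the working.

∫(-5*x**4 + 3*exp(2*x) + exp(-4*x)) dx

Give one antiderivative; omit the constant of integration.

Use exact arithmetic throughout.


Step 1. Rewrite: now ∫(-5*x**4) dx + ∫(exp(-4*x)) dx + ∫(3*exp(2*x)) dx.
Step 2. Evaluate the standard form: now -x**5 + ∫(exp(-4*x)) dx + ∫(3*exp(2*x)) dx.
Step 3. Evaluate the standard form: now -x**5 + 3*exp(2*x)/2 + ∫(exp(-4*x)) dx.
Step 4. Evaluate the standard form: now -x**5 + 3*exp(2*x)/2 - exp(-4*x)/4.
Answer: -x**5 + 3*exp(2*x)/2 - exp(-4*x)/4.


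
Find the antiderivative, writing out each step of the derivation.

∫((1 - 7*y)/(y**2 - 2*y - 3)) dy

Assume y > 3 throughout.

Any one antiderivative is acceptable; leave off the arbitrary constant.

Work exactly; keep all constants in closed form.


Step 1. Decompose ∫((1 - 7*y)/(y**2 - 2*y - 3)) dy by partial fractions, (1 - 7*y)/(y**2 - 2*y - 3) = -2/(y + 1) - 5/(y - 3): now ∫(-5/(y - 3)) dy + ∫(-2/(y + 1)) dy.
Step 2. Evaluate the standard form [assuming y > -1]: now -2*log(y + 1) + ∫(-5/(y - 3)) dy.
Step 3. Evaluate the standard form [assuming y > 3]: now -5*log(y - 3) - 2*log(y + 1).
Answer: -5*log(y - 3) - 2*log(y + 1).


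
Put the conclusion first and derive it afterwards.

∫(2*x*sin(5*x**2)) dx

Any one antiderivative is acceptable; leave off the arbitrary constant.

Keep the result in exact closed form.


The answer is -cos(5*x**2)/5.
Step 1. Substitute u = x**2, turning ∫(2*x*sin(5*x**2)) dx into ∫(sin(5*u)) du: now ∫(sin(5*u)) du.
Step 2. Evaluate the standard form: now -cos(5*u)/5.
Step 3. Substitute back u = x**2: now -cos(5*x**2)/5.
Answer: -cos(5*x**2)/5.


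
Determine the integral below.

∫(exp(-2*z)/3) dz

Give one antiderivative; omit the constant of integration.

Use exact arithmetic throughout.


Answer: -exp(-2*z)/6.


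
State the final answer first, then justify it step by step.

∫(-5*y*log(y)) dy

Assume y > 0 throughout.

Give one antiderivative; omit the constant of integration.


The answer is -5*y**2*log(y)/2 + 5*y**2/4.
Step 1. Integrate ∫(-5*y*log(y)) dy by parts with u = log(y), dv = (-5*y) dy, so v = -5*y**2/2 [assuming y > 0]: now -5*y**2*log(y)/2 + ∫(5*y/2) dy.
Step 2. Evaluate the standard form: now -5*y**2*log(y)/2 + 5*y**2/4.
Answer: -5*y**2*log(y)/2 + 5*y**2/4.


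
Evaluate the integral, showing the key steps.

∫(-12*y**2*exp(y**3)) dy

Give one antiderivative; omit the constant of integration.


Step 1. Substitute u = y**3, turning ∫(-12*y**2*exp(y**3)) dy into ∫(-4*exp(u)) du: now ∫(-4*exp(u)) du.
Step 2. Evaluate the standard form: now -4*exp(u).
Step 3. Substitute back u = y**3: now -4*exp(y**3).
Answer: -4*exp(y**3).


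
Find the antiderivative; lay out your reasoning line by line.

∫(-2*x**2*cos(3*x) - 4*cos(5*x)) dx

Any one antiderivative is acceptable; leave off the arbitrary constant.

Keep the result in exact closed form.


Step 1. Rewrite: now ∫(-2*x**2*cos(3*x)) dx + ∫(-4*cos(5*x)) dx.
Step 2. Evaluate the standard form: now -4*sin(5*x)/5 + ∫(-2*x**2*cos(3*x)) dx.
Step 3. Integrate ∫(-2*x**2*cos(3*x)) dx by parts with u = x**2, dv = (-2*cos(3*x)) dx, so v = -2*sin(3*x)/3: now -2*x**2*sin(3*x)/3 - 4*sin(5*x)/5 + ∫(4*x*sin(3*x)/3) dx.
Step 4. Integrate ∫(4*x*sin(3*x)/3) dx by parts with u = x, dv = (4*sin(3*x)/3) dx, so v = -4*cos(3*x)/9: now -2*x**2*sin(3*x)/3 - 4*x*cos(3*x)/9 - 4*sin(5*x)/5 + ∫(4*cos(3*x)/9) dx.
Step 5. Evaluate the standard form: now -2*x**2*sin(3*x)/3 - 4*x*cos(3*x)/9 + 4*sin(3*x)/27 - 4*sin(5*x)/5.
Answer: -2*x**2*sin(3*x)/3 - 4*x*cos(3*x)/9 + 4*sin(3*x)/27 - 4*sin(5*x)/5.


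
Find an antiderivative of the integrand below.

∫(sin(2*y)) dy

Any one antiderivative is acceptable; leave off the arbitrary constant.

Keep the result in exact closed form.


Answer: -cos(2*y)/2.


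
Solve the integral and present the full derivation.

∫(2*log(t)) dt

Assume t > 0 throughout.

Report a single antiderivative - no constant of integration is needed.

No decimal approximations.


Step 1. Integrate ∫(2*log(t)) dt by parts with u = log(t), dv = (2) dt, so v = 2*t [assuming t > 0]: now 2*t*log(t) + ∫(-2) dt.
Step 2. Evaluate the standard form: now 2*t*log(t) - 2*t.
Answer: 2*t*log(t) - 2*t.


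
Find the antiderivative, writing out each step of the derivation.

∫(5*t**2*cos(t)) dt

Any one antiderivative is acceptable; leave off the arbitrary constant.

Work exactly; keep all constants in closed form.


Step 1. Integrate ∫(5*t**2*cos(t)) dt by parts with u = t**2, dv = (5*cos(t)) dt, so v = 5*sin(t): now 5*t**2*sin(t) + ∫(-10*t*sin(t)) dt.
Step 2. Integrate ∫(-10*t*sin(t)) dt by parts with u = t, dv = (-10*sin(t)) dt, so v = 10*cos(t): now 5*t**2*sin(t) + 10*t*cos(t) + ∫(-10*cos(t)) dt.
Step 3. Evaluate the standard form: now 5*t**2*sin(t) + 10*t*cos(t) - 10*sin(t).
Answer: 5*t**2*sin(t) + 10*t*cos(t) - 10*sin(t).


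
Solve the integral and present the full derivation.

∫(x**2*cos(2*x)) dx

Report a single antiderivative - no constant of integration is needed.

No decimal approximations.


Step 1. Integrate ∫(x**2*cos(2*x)) dx by parts with u = x**2, dv = (cos(2*x)) dx, so v = sin(2*x)/2: now x**2*sin(2*x)/2 + ∫(-x*sin(2*x)) dx.
Step 2. Integrate ∫(-x*sin(2*x)) dx by parts with u = x, dv = (-sin(2*x)) dx, so v = cos(2*x)/2: now x**2*sin(2*x)/2 + x*cos(2*x)/2 + ∫(-cos(2*x)/2) dx.
Step 3. Evaluate the standard form: now x**2*sin(2*x)/2 + x*cos(2*x)/2 - sin(2*x)/4.
Answer: x**2*sin(2*x)/2 + x*cos(2*x)/2 - sin(2*x)/4.


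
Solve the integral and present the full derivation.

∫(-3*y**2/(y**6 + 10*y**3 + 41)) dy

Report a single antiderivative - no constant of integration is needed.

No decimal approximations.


Step 1. Substitute u = y**3 + 5, turning ∫(-3*y**2/(y**6 + 10*y**3 + 41)) dy into ∫(-1/(u**2 + 16)) du: now ∫(-1/(u**2 + 16)) du.
Step 2. Evaluate the standard form: now -atan(u/4)/4.
Step 3. Substitute back u = y**3 + 5: now -atan(y**3/4 + 5/4)/4.
Answer: -atan(y**3/4 + 5/4)/4.


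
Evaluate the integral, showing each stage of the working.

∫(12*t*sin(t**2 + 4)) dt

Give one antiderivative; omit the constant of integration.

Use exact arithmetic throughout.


Step 1. Substitute u = t**2 + 4, turning ∫(12*t*sin(t**2 + 4)) dt into ∫(6*sin(u)) du: now ∫(6*sin(u)) du.
Step 2. Evaluate the standard form: now -6*cos(u).
Step 3. Substitute back u = t**2 + 4: now -6*cos(t**2 + 4).
Answer: -6*cos(t**2 + 4).


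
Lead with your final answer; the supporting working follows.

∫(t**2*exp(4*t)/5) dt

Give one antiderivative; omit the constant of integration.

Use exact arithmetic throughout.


The answer is t**2*exp(4*t)/20 - t*exp(4*t)/40 + exp(4*t)/160.
Step 1. Integrate ∫(t**2*exp(4*t)/5) dt by parts with u = t**2, dv = (exp(4*t)/5) dt, so v = exp(4*t)/20: now t**2*exp(4*t)/20 + ∫(-t*exp(4*t)/10) dt.
Step 2. Integrate ∫(-t*exp(4*t)/10) dt by parts with u = t, dv = (-exp(4*t)/10) dt, so v = -exp(4*t)/40: now t**2*exp(4*t)/20 - t*exp(4*t)/40 + ∫(exp(4*t)/40) dt.
Step 3. Evaluate the standard form: now t**2*exp(4*t)/20 - t*exp(4*t)/40 + exp(4*t)/160.
Answer: t**2*exp(4*t)/20 - t*exp(4*t)/40 + exp(4*t)/160.


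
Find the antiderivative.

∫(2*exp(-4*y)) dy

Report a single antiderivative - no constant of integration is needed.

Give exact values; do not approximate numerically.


Answer: -exp(-4*y)/2.


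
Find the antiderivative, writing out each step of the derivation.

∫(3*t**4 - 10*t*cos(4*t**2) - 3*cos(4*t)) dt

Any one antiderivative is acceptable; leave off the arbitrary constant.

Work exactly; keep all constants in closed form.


Step 1. Rewrite: now ∫(3*t**4) dt + ∫(-10*t*cos(4*t**2)) dt + ∫(-3*cos(4*t)) dt.
Step 2. Evaluate the standard form: now -3*sin(4*t)/4 + ∫(3*t**4) dt + ∫(-10*t*cos(4*t**2)) dt.
Step 3. Evaluate the standard form: now 3*t**5/5 - 3*sin(4*t)/4 + ∫(-10*t*cos(4*t**2)) dt.
Step 4. Substitute u = t**2, turning ∫(-10*t*cos(4*t**2)) dt into ∫(-5*cos(4*u)) du: now 3*t**5/5 - 3*sin(4*t)/4 + ∫(-5*cos(4*u)) du.
Step 5. Evaluate the standard form: now 3*t**5/5 - 3*sin(4*t)/4 - 5*sin(4*u)/4.
Step 6. Substitute back u = t**2: now 3*t**5/5 - 3*sin(4*t)/4 - 5*sin(4*t**2)/4.
Answer: 3*t**5/5 - 3*sin(4*t)/4 - 5*sin(4*t**2)/4.


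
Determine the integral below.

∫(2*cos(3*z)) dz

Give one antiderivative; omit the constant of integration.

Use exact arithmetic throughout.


Answer: 2*sin(3*z)/3.


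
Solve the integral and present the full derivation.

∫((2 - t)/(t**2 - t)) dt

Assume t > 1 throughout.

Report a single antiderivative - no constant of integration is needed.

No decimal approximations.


Step 1. Decompose ∫((2 - t)/(t**2 - t)) dt by partial fractions, (2 - t)/(t**2 - t) = 1/(t - 1) - 2/t: now ∫(-2/t) dt + ∫(1/(t - 1)) dt.
Step 2. Evaluate the standard form [assuming t > 1]: now log(t - 1) + ∫(-2/t) dt.
Step 3. Evaluate the standard form [assuming t > 0]: now -2*log(t) + log(t - 1).
Answer: -2*log(t) + log(t - 1).


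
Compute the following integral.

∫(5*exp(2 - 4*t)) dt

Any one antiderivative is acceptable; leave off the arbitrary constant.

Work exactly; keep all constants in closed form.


Answer: -5*exp(2 - 4*t)/4.


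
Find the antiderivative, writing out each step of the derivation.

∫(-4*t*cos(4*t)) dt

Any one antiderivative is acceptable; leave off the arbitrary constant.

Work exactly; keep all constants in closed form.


Step 1. Integrate ∫(-4*t*cos(4*t)) dt by parts with u = t, dv = (-4*cos(4*t)) dt, so v = -sin(4*t): now -t*sin(4*t) + ∫(sin(4*t)) dt.
Step 2. Evaluate the standard form: now -t*sin(4*t) - cos(4*t)/4.
Answer: -t*sin(4*t) - cos(4*t)/4.


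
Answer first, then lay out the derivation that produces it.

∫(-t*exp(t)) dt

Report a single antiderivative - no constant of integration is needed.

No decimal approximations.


The answer is -t*exp(t) + exp(t).
Step 1. Integrate ∫(-t*exp(t)) dt by parts with u = t, dv = (-exp(t)) dt, so v = -exp(t): now -t*exp(t) + ∫(exp(t)) dt.
Step 2. Evaluate the standard form: now -t*exp(t) + exp(t).
Answer: -t*exp(t) + exp(t).


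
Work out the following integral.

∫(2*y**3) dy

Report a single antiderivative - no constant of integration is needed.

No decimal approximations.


Answer: y**4/2.


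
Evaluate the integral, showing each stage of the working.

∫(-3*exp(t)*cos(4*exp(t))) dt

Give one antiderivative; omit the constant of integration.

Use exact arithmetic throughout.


Step 1. Substitute u = exp(t), turning ∫(-3*exp(t)*cos(4*exp(t))) dt into ∫(-3*cos(4*u)) du: now ∫(-3*cos(4*u)) du.
Step 2. Evaluate the standard form: now -3*sin(4*u)/4.
Step 3. Substitute back u = exp(t): now -3*sin(4*exp(t))/4.
Answer: -3*sin(4*exp(t))/4.


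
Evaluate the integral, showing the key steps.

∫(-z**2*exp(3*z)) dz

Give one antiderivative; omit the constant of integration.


Step 1. Integrate ∫(-z**2*exp(3*z)) dz by parts with u = z**2, dv = (-exp(3*z)) dz, so v = -exp(3*z)/3: now -z**2*exp(3*z)/3 + ∫(2*z*exp(3*z)/3) dz.
Step 2. Integrate ∫(2*z*exp(3*z)/3) dz by parts with u = z, dv = (2*exp(3*z)/3) dz, so v = 2*exp(3*z)/9: now -z**2*exp(3*z)/3 + 2*z*exp(3*z)/9 + ∫(-2*exp(3*z)/9) dz.
Step 3. Evaluate the standard form: now -z**2*exp(3*z)/3 + 2*z*exp(3*z)/9 - 2*exp(3*z)/27.
Answer: -z**2*exp(3*z)/3 + 2*z*exp(3*z)/9 - 2*exp(3*z)/27.


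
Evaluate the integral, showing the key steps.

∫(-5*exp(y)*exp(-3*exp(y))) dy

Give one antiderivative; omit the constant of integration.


Step 1. Substitute u = exp(y), turning ∫(-5*exp(y)*exp(-3*exp(y))) dy into ∫(-5*exp(-3*u)) du: now ∫(-5*exp(-3*u)) du.
Step 2. Evaluate the standard form: now 5*exp(-3*u)/3.
Step 3. Substitute back u = exp(y): now 5*exp(-3*exp(y))/3.
Answer: 5*exp(-3*exp(y))/3.


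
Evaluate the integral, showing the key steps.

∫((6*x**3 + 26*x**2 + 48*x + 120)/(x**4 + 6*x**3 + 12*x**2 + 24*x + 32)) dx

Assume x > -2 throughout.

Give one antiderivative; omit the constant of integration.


Step 1. Decompose ∫((6*x**3 + 26*x**2 + 48*x + 120)/(x**4 + 6*x**3 + 12*x**2 + 24*x + 32)) dx by partial fractions, (6*x**3 + 26*x**2 + 48*x + 120)/(x**4 + 6*x**3 + 12*x**2 + 24*x + 32) = 4/(x**2 + 4) + 1/(x + 4) + 5/(x + 2): now ∫(5/(x + 2)) dx + ∫(1/(x + 4)) dx + ∫(4/(x**2 + 4)) dx.
Step 2. Evaluate the standard form [assuming x > -4]: now log(x + 4) + ∫(5/(x + 2)) dx + ∫(4/(x**2 + 4)) dx.
Step 3. Evaluate the standard form [assuming x > -2]: now 5*log(x + 2) + log(x + 4) + ∫(4/(x**2 + 4)) dx.
Step 4. Evaluate the standard form: now 5*log(x + 2) + log(x + 4) + 2*atan(x/2).
Answer: 5*log(x + 2) + log(x + 4) + 2*atan(x/2).


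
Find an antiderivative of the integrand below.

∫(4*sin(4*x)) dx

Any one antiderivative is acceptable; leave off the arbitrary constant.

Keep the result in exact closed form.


Answer: -cos(4*x).


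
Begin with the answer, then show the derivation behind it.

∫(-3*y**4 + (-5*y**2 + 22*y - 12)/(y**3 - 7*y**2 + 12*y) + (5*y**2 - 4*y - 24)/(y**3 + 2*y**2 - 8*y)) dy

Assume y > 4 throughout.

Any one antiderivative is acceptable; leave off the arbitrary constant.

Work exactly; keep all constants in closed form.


The answer is -3*y**5/5 + 2*log(y) - log(y - 4) - 3*log(y - 3) - log(y - 2) + 3*log(y + 4).
Step 1. Rewrite: now ∫(-3*y**4) dy + ∫((-5*y**2 + 22*y - 12)/(y**3 - 7*y**2 + 12*y)) dy + ∫((5*y**2 - 4*y - 24)/(y**3 + 2*y**2 - 8*y)) dy.
Step 2. Evaluate the standard form: now -3*y**5/5 + ∫((-5*y**2 + 22*y - 12)/(y**3 - 7*y**2 + 12*y)) dy + ∫((5*y**2 - 4*y - 24)/(y**3 + 2*y**2 - 8*y)) dy.
Step 3. Decompose ∫((5*y**2 - 4*y - 24)/(y**3 + 2*y**2 - 8*y)) dy by partial fractions, (5*y**2 - 4*y - 24)/(y**3 + 2*y**2 - 8*y) = 3/(y + 4) - 1/(y - 2) + 3/y: now -3*y**5/5 + ∫(3/y) dy + ∫((-5*y**2 + 22*y - 12)/(y**3 - 7*y**2 + 12*y)) dy + ∫(-1/(y - 2)) dy + ∫(3/(y + 4)) dy.
Step 4. Evaluate the standard form [assuming y > 2]: now -3*y**5/5 - log(y - 2) + ∫(3/y) dy + ∫((-5*y**2 + 22*y - 12)/(y**3 - 7*y**2 + 12*y)) dy + ∫(3/(y + 4)) dy.
Step 5. Evaluate the standard form [assuming y > -4]: now -3*y**5/5 - log(y - 2) + 3*log(y + 4) + ∫(3/y) dy + ∫((-5*y**2 + 22*y - 12)/(y**3 - 7*y**2 + 12*y)) dy.
Step 6. Evaluate the standard form [assuming y > 0]: now -3*y**5/5 + 3*log(y) - log(y - 2) + 3*log(y + 4) + ∫((-5*y**2 + 22*y - 12)/(y**3 - 7*y**2 + 12*y)) dy.
Step 7. Decompose ∫((-5*y**2 + 22*y - 12)/(y**3 - 7*y**2 + 12*y)) dy by partial fractions, (-5*y**2 + 22*y - 12)/(y**3 - 7*y**2 + 12*y) = -3/(y - 3) - 1/(y - 4) - 1/y: now -3*y**5/5 + 3*log(y) - log(y - 2) + 3*log(y + 4) + ∫(-1/y) dy + ∫(-1/(y - 4)) dy + ∫(-3/(y - 3)) dy.
Step 8. Evaluate the standard form [assuming y > 0]: now -3*y**5/5 + 2*log(y) - log(y - 2) + 3*log(y + 4) + ∫(-1/(y - 4)) dy + ∫(-3/(y - 3)) dy.
Step 9. Evaluate the standard form [assuming y > 3]: now -3*y**5/5 + 2*log(y) - 3*log(y - 3) - log(y - 2) + 3*log(y + 4) + ∫(-1/(y - 4)) dy.
Step 10. Evaluate the standard form [assuming y > 4]: now -3*y**5/5 + 2*log(y) - log(y - 4) - 3*log(y - 3) - log(y - 2) + 3*log(y + 4).
Answer: -3*y**5/5 + 2*log(y) - log(y - 4) - 3*log(y - 3) - log(y - 2) + 3*log(y + 4).


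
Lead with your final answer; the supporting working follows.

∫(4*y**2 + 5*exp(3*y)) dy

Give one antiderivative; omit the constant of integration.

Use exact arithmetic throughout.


The answer is 4*y**3/3 + 5*exp(3*y)/3.
Step 1. Rewrite: now ∫(4*y**2) dy + ∫(5*exp(3*y)) dy.
Step 2. Evaluate the standard form: now 5*exp(3*y)/3 + ∫(4*y**2) dy.
Step 3. Evaluate the standard form: now 4*y**3/3 + 5*exp(3*y)/3.
Answer: 4*y**3/3 + 5*exp(3*y)/3.


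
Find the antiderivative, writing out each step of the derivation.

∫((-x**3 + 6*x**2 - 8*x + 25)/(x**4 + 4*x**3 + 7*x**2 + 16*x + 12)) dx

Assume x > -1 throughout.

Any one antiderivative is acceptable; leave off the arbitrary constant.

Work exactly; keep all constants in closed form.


Step 1. Decompose ∫((-x**3 + 6*x**2 - 8*x + 25)/(x**4 + 4*x**3 + 7*x**2 + 16*x + 12)) dx by partial fractions, (-x**3 + 6*x**2 - 8*x + 25)/(x**4 + 4*x**3 + 7*x**2 + 16*x + 12) = -1/(x**2 + 4) - 5/(x + 3) + 4/(x + 1): now ∫(4/(x + 1)) dx + ∫(-5/(x + 3)) dx + ∫(-1/(x**2 + 4)) dx.
Step 2. Evaluate the standard form [assuming x > -3]: now -5*log(x + 3) + ∫(4/(x + 1)) dx + ∫(-1/(x**2 + 4)) dx.
Step 3. Evaluate the standard form [assuming x > -1]: now 4*log(x + 1) - 5*log(x + 3) + ∫(-1/(x**2 + 4)) dx.
Step 4. Evaluate the standard form: now 4*log(x + 1) - 5*log(x + 3) - atan(x/2)/2.
Answer: 4*log(x + 1) - 5*log(x + 3) - atan(x/2)/2.


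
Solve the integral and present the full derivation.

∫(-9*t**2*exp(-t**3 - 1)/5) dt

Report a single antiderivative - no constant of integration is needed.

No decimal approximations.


Step 1. Substitute u = t**3 + 1, turning ∫(-9*t**2*exp(-t**3 - 1)/5) dt into ∫(-3*exp(-u)/5) du: now ∫(-3*exp(-u)/5) du.
Step 2. Evaluate the standard form: now 3*exp(-u)/5.
Step 3. Substitute back u = t**3 + 1: now 3*exp(-t**3 - 1)/5.
Answer: 3*exp(-t**3 - 1)/5.


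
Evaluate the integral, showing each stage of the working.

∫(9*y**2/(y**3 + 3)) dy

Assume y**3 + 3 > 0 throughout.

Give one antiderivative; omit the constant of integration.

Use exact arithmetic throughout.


Step 1. Substitute u = y**3 + 3, turning ∫(9*y**2/(y**3 + 3)) dy into ∫(3/u) du: now ∫(3/u) du.
Step 2. Evaluate the standard form [assuming u > 0]: now 3*log(u).
Step 3. Substitute back u = y**3 + 3: now 3*log(y**3 + 3).
Answer: 3*log(y**3 + 3).
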